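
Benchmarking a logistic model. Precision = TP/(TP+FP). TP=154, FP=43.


Precision = TP/(TP+FP)
= 154/(154+43)
= 154/197 = 78.17%

78.17%


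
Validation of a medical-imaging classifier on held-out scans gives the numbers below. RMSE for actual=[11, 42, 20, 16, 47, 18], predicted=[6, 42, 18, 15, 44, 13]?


MSE = 64/6 = 10.6667
RMSE = √(64/6) = 3.266

3.266


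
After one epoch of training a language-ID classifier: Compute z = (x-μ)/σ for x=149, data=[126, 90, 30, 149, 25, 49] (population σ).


μ = 78.1667, σ = 47.3336
z = (149 - 78.1667)/47.3336 = 1.4965

1.4965


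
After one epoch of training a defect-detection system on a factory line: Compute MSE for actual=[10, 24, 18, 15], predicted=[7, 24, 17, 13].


Squared errors: (10-7)²=9, (24-24)²=0, (18-17)²=1, (15-13)²=4
Sum = 14
MSE = 14/4 = 7/2

7/2


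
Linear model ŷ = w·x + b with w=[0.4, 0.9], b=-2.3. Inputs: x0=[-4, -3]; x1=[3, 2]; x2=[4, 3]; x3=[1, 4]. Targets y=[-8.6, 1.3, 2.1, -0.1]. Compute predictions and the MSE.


ŷ0 = (0.4)·(-4) + (0.9)·(-3) - 2.3 = -6.6
ŷ1 = (0.4)·(3) + (0.9)·(2) - 2.3 = 0.7
ŷ2 = (0.4)·(4) + (0.9)·(3) - 2.3 = 2.0
ŷ3 = (0.4)·(1) + (0.9)·(4) - 2.3 = 1.7
errors² = [4.0, 0.36, 0.01, 3.24]
MSE = 7.6100/4 = 1.9025

1.9025


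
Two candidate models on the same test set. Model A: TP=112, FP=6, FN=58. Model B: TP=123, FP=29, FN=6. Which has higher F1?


Model A: P=112/118=0.9492, R=112/170=0.6588, F1=2PR/(P+R)=2TP/(2TP+FP+FN)=224/288=0.7778
Model B: P=123/152=0.8092, R=123/129=0.9535, F1=2PR/(P+R)=2TP/(2TP+FP+FN)=246/281=0.8754
0.7778 < 0.8754 → Model B

Model B


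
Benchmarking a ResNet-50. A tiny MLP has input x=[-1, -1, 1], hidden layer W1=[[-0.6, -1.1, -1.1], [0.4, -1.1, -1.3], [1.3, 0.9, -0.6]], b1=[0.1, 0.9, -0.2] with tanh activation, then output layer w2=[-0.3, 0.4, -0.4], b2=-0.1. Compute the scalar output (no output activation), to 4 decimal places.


z1[0] = (-0.6)·(-1) + (-1.1)·(-1) + (-1.1)·(1) + 0.1 = 0.7
z1[1] = (0.4)·(-1) + (-1.1)·(-1) + (-1.3)·(1) + 0.9 = 0.3
z1[2] = (1.3)·(-1) + (0.9)·(-1) + (-0.6)·(1) - 0.2 = -3.0
h = tanh(z1) = [0.6044, 0.2913, -0.9951]
output = (-0.3)·(0.6044) + (0.4)·(0.2913) + (-0.4)·(-0.9951) - 0.1 = 0.2332

0.2332


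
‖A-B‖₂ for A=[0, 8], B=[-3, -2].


d = √((0+ 3)² + (8+ 2)²)
  = √(9 + 100)
  = √109 = 10.4403

10.4403


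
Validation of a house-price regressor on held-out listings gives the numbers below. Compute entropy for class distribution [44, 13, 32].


Probabilities: [44/89, 13/89, 32/89] ≈ [0.4944, 0.1461, 0.3596]
H = -((44/89)·log₂(44/89) + (13/89)·log₂(13/89) + (32/89)·log₂(32/89))
  = 1.4384 bits

1.4384 bits


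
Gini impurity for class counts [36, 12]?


Probabilities: [36/48, 12/48] ≈ [0.75, 0.25]
Σpᵢ² = (1296 + 144)/48² = 1440/2304
Gini = 1 - Σpᵢ² = 1 - 1440/2304 = 0.375

0.375


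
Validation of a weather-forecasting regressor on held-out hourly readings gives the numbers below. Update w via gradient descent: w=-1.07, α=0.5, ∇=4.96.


w_new = w - α·∇
= -1.07 - 0.5·4.96
= -1.07 - 2.48
= -3.55

-3.55


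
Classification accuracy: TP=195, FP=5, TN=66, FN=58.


Accuracy = (TP+TN)/(TP+TN+FP+FN)
= (195+66)/(324)
= 261/324 = 80.56%

80.56%


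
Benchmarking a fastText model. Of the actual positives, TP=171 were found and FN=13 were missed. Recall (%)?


Recall = TP/(TP+FN)
= 171/(171+13)
= 171/184 = 92.93%

92.93%


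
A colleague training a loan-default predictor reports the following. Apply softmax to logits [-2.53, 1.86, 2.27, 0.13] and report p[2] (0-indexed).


Exponentials: e^-2.53=0.0797, e^1.86=6.4237, e^2.27=9.6794, e^0.13=1.1388
Sum = 17.3216
Softmax = [0.0046, 0.3709, 0.5588, 0.0657]
p[2] = 9.6794/17.3216 = 0.5588

0.5588


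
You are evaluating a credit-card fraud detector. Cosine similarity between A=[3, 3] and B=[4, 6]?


A·B = 3·4 + 3·6 = 30
‖A‖ = √18 = 4.2426, ‖B‖ = √52 = 7.2111
cos = 30/(√18·√52) = 30/√936 = 0.9806

0.9806


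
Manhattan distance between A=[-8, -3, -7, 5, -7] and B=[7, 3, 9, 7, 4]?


d = |-8-7| + |-3-3| + |-7-9| + |5-7| + |-7-4|
  = 15 + 6 + 16 + 2 + 11
  = 50

50


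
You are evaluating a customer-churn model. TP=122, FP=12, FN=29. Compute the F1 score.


Precision = 122/134 = 0.9104
Recall = 122/151 = 0.8079
F1 = 2·P·R/(P+R) = 2·TP/(2·TP+FP+FN) = 244/(244+12+29) = 244/285 = 0.8561

0.8561


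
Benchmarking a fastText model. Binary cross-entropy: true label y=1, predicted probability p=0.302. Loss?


BCE = -[y·ln(p) + (1-y)·ln(1-p)]
= -1·ln(0.302) - 0
= -ln(0.302) = 1.1973

1.1973


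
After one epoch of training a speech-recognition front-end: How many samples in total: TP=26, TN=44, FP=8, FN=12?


Total = TP + TN + FP + FN
= 26 + 44 + 8 + 12
= 90
(Predicted positive: 34, predicted negative: 56)

90


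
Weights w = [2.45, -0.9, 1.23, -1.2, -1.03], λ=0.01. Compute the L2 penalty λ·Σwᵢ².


‖w‖₂² = (2.45)² + (-0.9)² + (1.23)² + (-1.2)² + (-1.03)²
     = 6.0025 + 0.81 + 1.5129 + 1.44 + 1.0609
     = 10.8263
λ·‖w‖₂² = 0.01·10.8263 = 0.108263

0.108263


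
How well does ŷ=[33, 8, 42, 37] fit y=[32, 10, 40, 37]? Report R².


ȳ = 29.75
SS_res = Σ(y-ŷ)² = 9
SS_tot = Σ(y-ȳ)² = 552.75
R² = 1 - SS_res/SS_tot = 1 - 0.0163 = 0.9837

0.9837


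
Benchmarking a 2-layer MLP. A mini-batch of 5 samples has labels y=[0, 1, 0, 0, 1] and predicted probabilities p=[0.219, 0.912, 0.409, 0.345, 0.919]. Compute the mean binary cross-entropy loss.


L[0] = -ln(1-0.219) = -ln(0.781) = 0.2472
L[1] = -ln(0.912) = 0.0921
L[2] = -ln(1-0.409) = -ln(0.591) = 0.5259
L[3] = -ln(1-0.345) = -ln(0.655) = 0.4231
L[4] = -ln(0.919) = 0.0845
mean = (0.2472 + 0.0921 + 0.5259 + 0.4231 + 0.0845)/5 = 0.2746

0.2746


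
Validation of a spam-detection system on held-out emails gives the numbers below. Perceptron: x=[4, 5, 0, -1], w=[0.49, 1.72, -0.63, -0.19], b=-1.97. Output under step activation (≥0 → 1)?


z = (4)·(0.49) + (5)·(1.72) + (0)·(-0.63) + (-1)·(-0.19) - 1.97
  = 8.78
step(z) = 1 (z≥0)

1


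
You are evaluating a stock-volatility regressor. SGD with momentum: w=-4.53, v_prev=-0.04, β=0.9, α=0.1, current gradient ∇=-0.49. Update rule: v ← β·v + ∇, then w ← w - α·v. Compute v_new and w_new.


v_new = 0.9·-0.04 - 0.49 = -0.036 - 0.49 = -0.526
w_new = -4.53 - 0.1·-0.526 = -4.53 + 0.0526 = -4.4774

v_new=-0.526, w_new=-4.4774


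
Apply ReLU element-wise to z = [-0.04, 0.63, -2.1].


ReLU(-0.04) = max(0, -0.04) = 0.0
ReLU(0.63) = max(0, 0.63) = 0.63
ReLU(-2.1) = max(0, -2.1) = 0.0
result = [0.0, 0.63, 0.0]

[0.0, 0.63, 0.0]


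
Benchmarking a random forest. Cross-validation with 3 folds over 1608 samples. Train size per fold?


Fold size = 1608/3 = 536
Training per fold = 1608 - 536 = 1072

1072


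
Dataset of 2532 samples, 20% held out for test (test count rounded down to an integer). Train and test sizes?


Test = ⌊2532·20/100⌋ = 506
Train = 2532 - 506 = 2026

Train: 2026, Test: 506


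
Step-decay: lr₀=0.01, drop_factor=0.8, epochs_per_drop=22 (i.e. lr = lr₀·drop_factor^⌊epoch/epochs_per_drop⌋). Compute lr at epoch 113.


n_drops = ⌊113/22⌋ = 5
lr = 0.01·0.8^5 = 0.01·0.32768 = 0.0032768

0.0032768


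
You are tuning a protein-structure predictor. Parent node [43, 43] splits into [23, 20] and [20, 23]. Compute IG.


Parent = [43, 43], H_parent = 1
H_left = 0.9965 (n=43), H_right = 0.9965 (n=43)
H_children = (43/86)·0.9965 + (43/86)·0.9965 = 0.9965
IG = 1 - 0.9965 = 0.0035

0.0035


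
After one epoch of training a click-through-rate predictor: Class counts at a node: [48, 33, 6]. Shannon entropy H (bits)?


Probabilities: [48/87, 33/87, 6/87] ≈ [0.5517, 0.3793, 0.069]
H = -((48/87)·log₂(48/87) + (33/87)·log₂(33/87) + (6/87)·log₂(6/87))
  = 1.2699 bits

1.2699 bits


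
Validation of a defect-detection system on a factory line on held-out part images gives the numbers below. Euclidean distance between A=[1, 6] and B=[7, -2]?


d = √((1-7)² + (6+ 2)²)
  = √(36 + 64)
  = √100 = 10.0

10.0


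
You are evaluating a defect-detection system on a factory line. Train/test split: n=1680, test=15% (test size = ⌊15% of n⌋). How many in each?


Test = ⌊1680·15/100⌋ = 252
Train = 1680 - 252 = 1428

Train: 1428, Test: 252


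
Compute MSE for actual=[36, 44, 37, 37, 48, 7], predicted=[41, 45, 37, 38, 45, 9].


Squared errors: (36-41)²=25, (44-45)²=1, (37-37)²=0, (37-38)²=1, (48-45)²=9, (7-9)²=4
Sum = 40
MSE = 40/6 = 20/3

20/3


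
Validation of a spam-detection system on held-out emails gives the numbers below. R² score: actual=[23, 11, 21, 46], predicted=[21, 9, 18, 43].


ȳ = 25.25
SS_res = Σ(y-ŷ)² = 26
SS_tot = Σ(y-ȳ)² = 656.75
R² = 1 - SS_res/SS_tot = 1 - 0.0396 = 0.9604

0.9604


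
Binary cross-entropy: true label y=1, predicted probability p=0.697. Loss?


BCE = -[y·ln(p) + (1-y)·ln(1-p)]
= -1·ln(0.697) - 0
= -ln(0.697) = 0.361

0.361


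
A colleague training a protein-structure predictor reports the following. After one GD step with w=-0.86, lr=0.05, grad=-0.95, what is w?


w_new = w - α·∇
= -0.86 - 0.05·-0.95
= -0.86 + 0.0475
= -0.8125

-0.8125


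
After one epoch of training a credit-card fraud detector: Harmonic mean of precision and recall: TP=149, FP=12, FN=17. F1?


Precision = 149/161 = 0.9255
Recall = 149/166 = 0.8976
F1 = 2·P·R/(P+R) = 2·TP/(2·TP+FP+FN) = 298/(298+12+17) = 298/327 = 0.9113

0.9113


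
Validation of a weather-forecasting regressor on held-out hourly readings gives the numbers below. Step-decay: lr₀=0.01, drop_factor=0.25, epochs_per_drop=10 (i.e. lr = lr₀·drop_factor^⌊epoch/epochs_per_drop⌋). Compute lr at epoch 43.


n_drops = ⌊43/10⌋ = 4
lr = 0.01·0.25^4 = 0.01·0.00390625 = 0.0000390625

0.0000390625


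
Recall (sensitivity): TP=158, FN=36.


Recall = TP/(TP+FN)
= 158/(158+36)
= 158/194 = 81.44%

81.44%


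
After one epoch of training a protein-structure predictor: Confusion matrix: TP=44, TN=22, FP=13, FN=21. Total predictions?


Total = TP + TN + FP + FN
= 44 + 22 + 13 + 21
= 100
(Predicted positive: 57, predicted negative: 43)

100


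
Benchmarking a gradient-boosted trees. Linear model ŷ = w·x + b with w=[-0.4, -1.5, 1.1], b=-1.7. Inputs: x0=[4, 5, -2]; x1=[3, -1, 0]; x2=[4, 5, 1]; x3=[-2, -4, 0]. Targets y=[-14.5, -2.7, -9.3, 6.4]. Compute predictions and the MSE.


ŷ0 = (-0.4)·(4) + (-1.5)·(5) + (1.1)·(-2) - 1.7 = -13.0
ŷ1 = (-0.4)·(3) + (-1.5)·(-1) + (1.1)·(0) - 1.7 = -1.4
ŷ2 = (-0.4)·(4) + (-1.5)·(5) + (1.1)·(1) - 1.7 = -9.7
ŷ3 = (-0.4)·(-2) + (-1.5)·(-4) + (1.1)·(0) - 1.7 = 5.1
errors² = [2.25, 1.69, 0.16, 1.69]
MSE = 5.7900/4 = 1.4475

1.4475


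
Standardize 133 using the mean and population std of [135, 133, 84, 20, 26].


μ = 79.6, σ = 49.7297
z = (133 - 79.6)/49.7297 = 1.0738

1.0738


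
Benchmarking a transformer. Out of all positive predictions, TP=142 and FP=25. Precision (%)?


Precision = TP/(TP+FP)
= 142/(142+25)
= 142/167 = 85.03%

85.03%


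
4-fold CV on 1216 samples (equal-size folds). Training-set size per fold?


Fold size = 1216/4 = 304
Training per fold = 1216 - 304 = 912

912


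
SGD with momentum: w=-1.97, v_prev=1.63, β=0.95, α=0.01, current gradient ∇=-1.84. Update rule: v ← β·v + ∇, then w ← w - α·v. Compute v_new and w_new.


v_new = 0.95·1.63 - 1.84 = 1.5485 - 1.84 = -0.2915
w_new = -1.97 - 0.01·-0.2915 = -1.97 + 0.002915 = -1.967085

v_new=-0.2915, w_new=-1.967085


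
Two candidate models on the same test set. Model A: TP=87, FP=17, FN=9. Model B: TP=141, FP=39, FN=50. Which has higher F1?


Model A: P=87/104=0.8365, R=87/96=0.9062, F1=2PR/(P+R)=2TP/(2TP+FP+FN)=174/200=0.87
Model B: P=141/180=0.7833, R=141/191=0.7382, F1=2PR/(P+R)=2TP/(2TP+FP+FN)=282/371=0.7601
0.87 > 0.7601 → Model A

Model A


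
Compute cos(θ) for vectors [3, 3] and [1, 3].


A·B = 3·1 + 3·3 = 12
‖A‖ = √18 = 4.2426, ‖B‖ = √10 = 3.1623
cos = 12/(√18·√10) = 12/√180 = 0.8944

0.8944


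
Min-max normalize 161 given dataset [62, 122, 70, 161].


min=62, max=161
(161-62)/(161-62) = 99/99 = 1.0

1.0


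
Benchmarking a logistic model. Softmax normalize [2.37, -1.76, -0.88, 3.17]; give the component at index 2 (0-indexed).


Exponentials: e^2.37=10.6974, e^-1.76=0.172, e^-0.88=0.4148, e^3.17=23.8075
Sum = 35.0917
Softmax = [0.3048, 0.0049, 0.0118, 0.6784]
p[2] = 0.4148/35.0917 = 0.0118

0.0118


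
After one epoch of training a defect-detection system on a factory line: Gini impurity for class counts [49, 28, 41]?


Probabilities: [49/118, 28/118, 41/118] ≈ [0.4153, 0.2373, 0.3475]
Σpᵢ² = (2401 + 784 + 1681)/118² = 4866/13924
Gini = 1 - Σpᵢ² = 1 - 4866/13924 = 0.6505

0.6505


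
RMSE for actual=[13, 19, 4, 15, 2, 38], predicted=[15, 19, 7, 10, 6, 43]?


MSE = 79/6 = 13.1667
RMSE = √(79/6) = 3.6286

3.6286


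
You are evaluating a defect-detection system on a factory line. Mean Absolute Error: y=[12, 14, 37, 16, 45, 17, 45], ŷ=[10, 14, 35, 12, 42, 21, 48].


Absolute errors: |12-10|=2, |14-14|=0, |37-35|=2, |16-12|=4, |45-42|=3, |17-21|=4, |45-48|=3
Sum = 18
MAE = 18/7 = 18/7

18/7


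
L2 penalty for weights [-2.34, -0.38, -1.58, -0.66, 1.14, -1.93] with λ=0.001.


‖w‖₂² = (-2.34)² + (-0.38)² + (-1.58)² + (-0.66)² + (1.14)² + (-1.93)²
     = 5.4756 + 0.1444 + 2.4964 + 0.4356 + 1.2996 + 3.7249
     = 13.5765
λ·‖w‖₂² = 0.001·13.5765 = 0.013577

0.013577


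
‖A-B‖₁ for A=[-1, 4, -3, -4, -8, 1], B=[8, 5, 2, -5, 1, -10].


d = |-1-8| + |4-5| + |-3-2| + |-4+ 5| + |-8-1| + |1+ 10|
  = 9 + 1 + 5 + 1 + 9 + 11
  = 36

36


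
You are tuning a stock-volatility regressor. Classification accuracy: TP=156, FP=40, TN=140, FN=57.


Accuracy = (TP+TN)/(TP+TN+FP+FN)
= (156+140)/(393)
= 296/393 = 75.32%

75.32%


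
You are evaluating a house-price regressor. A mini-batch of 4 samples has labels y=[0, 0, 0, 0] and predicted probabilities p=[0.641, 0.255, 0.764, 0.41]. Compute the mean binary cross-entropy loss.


L[0] = -ln(1-0.641) = -ln(0.359) = 1.0244
L[1] = -ln(1-0.255) = -ln(0.745) = 0.2944
L[2] = -ln(1-0.764) = -ln(0.236) = 1.4439
L[3] = -ln(1-0.41) = -ln(0.59) = 0.5276
mean = (1.0244 + 0.2944 + 1.4439 + 0.5276)/4 = 0.8226

0.8226


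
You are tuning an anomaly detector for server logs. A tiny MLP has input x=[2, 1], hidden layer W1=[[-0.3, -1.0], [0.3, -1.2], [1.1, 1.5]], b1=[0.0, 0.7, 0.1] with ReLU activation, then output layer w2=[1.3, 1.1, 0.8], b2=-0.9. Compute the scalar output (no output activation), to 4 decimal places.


z1[0] = (-0.3)·(2) + (-1.0)·(1) + 0.0 = -1.6
z1[1] = (0.3)·(2) + (-1.2)·(1) + 0.7 = 0.1
z1[2] = (1.1)·(2) + (1.5)·(1) + 0.1 = 3.8
h = ReLU(z1) = [0.0, 0.1, 3.8]
output = (1.3)·(0.0) + (1.1)·(0.1) + (0.8)·(3.8) - 0.9 = 2.25

2.25


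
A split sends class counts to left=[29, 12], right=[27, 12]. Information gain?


Parent = [56, 24], H_parent = 0.8813
H_left = 0.8722 (n=41), H_right = 0.8905 (n=39)
H_children = (41/80)·0.8722 + (39/80)·0.8905 = 0.8811
IG = 0.8813 - 0.8811 = 0.0002

0.0002


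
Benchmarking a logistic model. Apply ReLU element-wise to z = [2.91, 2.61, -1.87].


ReLU(2.91) = max(0, 2.91) = 2.91
ReLU(2.61) = max(0, 2.61) = 2.61
ReLU(-1.87) = max(0, -1.87) = 0.0
result = [2.91, 2.61, 0.0]

[2.91, 2.61, 0.0]


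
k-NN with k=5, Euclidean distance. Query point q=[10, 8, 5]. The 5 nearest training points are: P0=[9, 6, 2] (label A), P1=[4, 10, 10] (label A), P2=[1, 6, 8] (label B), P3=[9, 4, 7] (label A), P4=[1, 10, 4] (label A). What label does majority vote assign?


d(q,P0) = 3.7417  (label A)
d(q,P1) = 8.0623  (label A)
d(q,P2) = 9.6954  (label B)
d(q,P3) = 4.5826  (label A)
d(q,P4) = 9.2736  (label A)
Votes: A=4, B=1
Majority → A

A


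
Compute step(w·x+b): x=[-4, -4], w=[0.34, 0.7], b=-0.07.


z = (-4)·(0.34) + (-4)·(0.7) - 0.07
  = -4.23
step(z) = 0 (z<0)

0


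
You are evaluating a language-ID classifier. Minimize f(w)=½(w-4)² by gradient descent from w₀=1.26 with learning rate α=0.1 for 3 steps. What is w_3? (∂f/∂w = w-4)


step 1: grad = 1.26-4 = -2.74; w = 1.26 - 0.1·(-2.74) = 1.534
step 2: grad = 1.534-4 = -2.466; w = 1.534 - 0.1·(-2.466) = 1.7806
step 3: grad = 1.7806-4 = -2.2194; w = 1.7806 - 0.1·(-2.2194) = 2.00254

2.00254


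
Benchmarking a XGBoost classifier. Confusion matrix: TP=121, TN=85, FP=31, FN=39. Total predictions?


Total = TP + TN + FP + FN
= 121 + 85 + 31 + 39
= 276
(Predicted positive: 152, predicted negative: 124)

276


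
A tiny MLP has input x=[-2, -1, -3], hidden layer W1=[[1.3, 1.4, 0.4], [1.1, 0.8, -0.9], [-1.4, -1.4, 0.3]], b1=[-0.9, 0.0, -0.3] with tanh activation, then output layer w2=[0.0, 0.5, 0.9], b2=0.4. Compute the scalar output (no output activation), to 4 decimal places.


z1[0] = (1.3)·(-2) + (1.4)·(-1) + (0.4)·(-3) - 0.9 = -6.1
z1[1] = (1.1)·(-2) + (0.8)·(-1) + (-0.9)·(-3) + 0.0 = -0.3
z1[2] = (-1.4)·(-2) + (-1.4)·(-1) + (0.3)·(-3) - 0.3 = 3.0
h = tanh(z1) = [-1.0, -0.2913, 0.9951]
output = (0.0)·(-1.0) + (0.5)·(-0.2913) + (0.9)·(0.9951) + 0.4 = 1.1499

1.1499


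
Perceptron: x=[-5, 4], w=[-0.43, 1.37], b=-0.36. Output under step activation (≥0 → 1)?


z = (-5)·(-0.43) + (4)·(1.37) - 0.36
  = 7.27
step(z) = 1 (z≥0)

1


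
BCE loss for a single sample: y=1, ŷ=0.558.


BCE = -[y·ln(p) + (1-y)·ln(1-p)]
= -1·ln(0.558) - 0
= -ln(0.558) = 0.5834

0.5834


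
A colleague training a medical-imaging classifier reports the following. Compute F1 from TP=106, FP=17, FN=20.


Precision = 106/123 = 0.8618
Recall = 106/126 = 0.8413
F1 = 2·P·R/(P+R) = 2·TP/(2·TP+FP+FN) = 212/(212+17+20) = 212/249 = 0.8514

0.8514


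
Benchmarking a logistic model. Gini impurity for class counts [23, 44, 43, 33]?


Probabilities: [23/143, 44/143, 43/143, 33/143] ≈ [0.1608, 0.3077, 0.3007, 0.2308]
Σpᵢ² = (529 + 1936 + 1849 + 1089)/143² = 5403/20449
Gini = 1 - Σpᵢ² = 1 - 5403/20449 = 0.7358

0.7358


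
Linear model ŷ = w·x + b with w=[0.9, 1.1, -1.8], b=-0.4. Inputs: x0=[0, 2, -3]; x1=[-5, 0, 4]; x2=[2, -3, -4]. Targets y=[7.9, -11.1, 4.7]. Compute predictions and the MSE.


ŷ0 = (0.9)·(0) + (1.1)·(2) + (-1.8)·(-3) - 0.4 = 7.2
ŷ1 = (0.9)·(-5) + (1.1)·(0) + (-1.8)·(4) - 0.4 = -12.1
ŷ2 = (0.9)·(2) + (1.1)·(-3) + (-1.8)·(-4) - 0.4 = 5.3
errors² = [0.49, 1.0, 0.36]
MSE = 1.8500/3 = 0.6167

0.6167


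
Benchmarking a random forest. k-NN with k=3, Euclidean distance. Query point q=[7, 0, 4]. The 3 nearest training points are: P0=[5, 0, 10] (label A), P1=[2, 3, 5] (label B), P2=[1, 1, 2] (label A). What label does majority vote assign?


d(q,P0) = 6.3246  (label A)
d(q,P1) = 5.9161  (label B)
d(q,P2) = 6.4031  (label A)
Votes: A=2, B=1
Majority → A

A


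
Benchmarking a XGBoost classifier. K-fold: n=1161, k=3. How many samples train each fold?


Fold size = 1161/3 = 387
Training per fold = 1161 - 387 = 774

774


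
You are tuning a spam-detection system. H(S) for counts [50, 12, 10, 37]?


Probabilities: [50/109, 12/109, 10/109, 37/109] ≈ [0.4587, 0.1101, 0.0917, 0.3394]
H = -((50/109)·log₂(50/109) + (12/109)·log₂(12/109) + (10/109)·log₂(10/109) + (37/109)·log₂(37/109))
  = 1.7115 bits

1.7115 bits


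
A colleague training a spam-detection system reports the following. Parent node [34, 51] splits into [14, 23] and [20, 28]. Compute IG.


Parent = [34, 51], H_parent = 0.971
H_left = 0.9569 (n=37), H_right = 0.9799 (n=48)
H_children = (37/85)·0.9569 + (48/85)·0.9799 = 0.9699
IG = 0.971 - 0.9699 = 0.0011

0.0011


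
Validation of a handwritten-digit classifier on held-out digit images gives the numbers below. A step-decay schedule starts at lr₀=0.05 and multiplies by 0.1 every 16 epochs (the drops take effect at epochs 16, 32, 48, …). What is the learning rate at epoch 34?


n_drops = ⌊34/16⌋ = 2
lr = 0.05·0.1^2 = 0.05·0.01 = 0.0005

0.0005


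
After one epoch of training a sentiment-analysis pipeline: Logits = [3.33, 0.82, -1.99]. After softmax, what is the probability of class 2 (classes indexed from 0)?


Exponentials: e^3.33=27.9383, e^0.82=2.2705, e^-1.99=0.1367
Sum = 30.3455
Softmax = [0.9207, 0.0748, 0.0045]
p[2] = 0.1367/30.3455 = 0.0045

0.0045


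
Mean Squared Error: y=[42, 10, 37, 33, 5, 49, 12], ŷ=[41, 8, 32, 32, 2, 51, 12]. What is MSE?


Squared errors: (42-41)²=1, (10-8)²=4, (37-32)²=25, (33-32)²=1, (5-2)²=9, (49-51)²=4, (12-12)²=0
Sum = 44
MSE = 44/7 = 44/7

44/7


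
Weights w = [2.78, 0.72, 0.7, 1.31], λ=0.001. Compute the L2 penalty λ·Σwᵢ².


‖w‖₂² = (2.78)² + (0.72)² + (0.7)² + (1.31)²
     = 7.7284 + 0.5184 + 0.49 + 1.7161
     = 10.4529
λ·‖w‖₂² = 0.001·10.4529 = 0.010453

0.010453


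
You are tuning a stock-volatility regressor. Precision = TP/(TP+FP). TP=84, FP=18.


Precision = TP/(TP+FP)
= 84/(84+18)
= 84/102 = 82.35%

82.35%


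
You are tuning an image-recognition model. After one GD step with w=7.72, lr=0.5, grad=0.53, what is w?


w_new = w - α·∇
= 7.72 - 0.5·0.53
= 7.72 - 0.265
= 7.455

7.455


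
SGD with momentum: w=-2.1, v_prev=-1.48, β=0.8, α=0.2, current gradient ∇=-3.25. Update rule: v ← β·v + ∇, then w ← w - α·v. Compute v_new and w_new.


v_new = 0.8·-1.48 - 3.25 = -1.184 - 3.25 = -4.434
w_new = -2.1 - 0.2·-4.434 = -2.1 + 0.8868 = -1.2132

v_new=-4.434, w_new=-1.2132


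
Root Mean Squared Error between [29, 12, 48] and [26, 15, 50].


MSE = 22/3 = 7.3333
RMSE = √(22/3) = 2.708

2.708


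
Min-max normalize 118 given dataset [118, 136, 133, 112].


min=112, max=136
(118-112)/(136-112) = 6/24 = 0.25

0.25


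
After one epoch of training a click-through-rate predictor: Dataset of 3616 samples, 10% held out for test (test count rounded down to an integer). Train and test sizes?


Test = ⌊3616·10/100⌋ = 361
Train = 3616 - 361 = 3255

Train: 3255, Test: 361


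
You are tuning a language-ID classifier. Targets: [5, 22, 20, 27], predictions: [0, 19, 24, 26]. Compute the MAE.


Absolute errors: |5-0|=5, |22-19|=3, |20-24|=4, |27-26|=1
Sum = 13
MAE = 13/4 = 13/4

13/4


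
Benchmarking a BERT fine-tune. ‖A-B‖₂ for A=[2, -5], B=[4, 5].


d = √((2-4)² + (-5-5)²)
  = √(4 + 100)
  = √104 = 10.198

10.198


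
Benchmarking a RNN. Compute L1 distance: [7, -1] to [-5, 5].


d = |7+ 5| + |-1-5|
  = 12 + 6
  = 18

18


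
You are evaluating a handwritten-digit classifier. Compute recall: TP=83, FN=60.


Recall = TP/(TP+FN)
= 83/(83+60)
= 83/143 = 58.04%

58.04%


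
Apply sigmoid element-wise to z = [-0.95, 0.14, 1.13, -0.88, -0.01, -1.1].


σ(-0.95) = 1/(1+e^0.95) = 0.2789
σ(0.14) = 1/(1+e^-0.14) = 0.5349
σ(1.13) = 1/(1+e^-1.13) = 0.7558
σ(-0.88) = 1/(1+e^0.88) = 0.2932
σ(-0.01) = 1/(1+e^0.01) = 0.4975
σ(-1.1) = 1/(1+e^1.1) = 0.2497
result = [0.2789, 0.5349, 0.7558, 0.2932, 0.4975, 0.2497]

[0.2789, 0.5349, 0.7558, 0.2932, 0.4975, 0.2497]


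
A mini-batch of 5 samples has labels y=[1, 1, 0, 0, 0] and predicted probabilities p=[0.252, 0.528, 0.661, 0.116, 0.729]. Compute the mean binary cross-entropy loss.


L[0] = -ln(0.252) = 1.3783
L[1] = -ln(0.528) = 0.6387
L[2] = -ln(1-0.661) = -ln(0.339) = 1.0818
L[3] = -ln(1-0.116) = -ln(0.884) = 0.1233
L[4] = -ln(1-0.729) = -ln(0.271) = 1.3056
mean = (1.3783 + 0.6387 + 1.0818 + 0.1233 + 1.3056)/5 = 0.9055

0.9055


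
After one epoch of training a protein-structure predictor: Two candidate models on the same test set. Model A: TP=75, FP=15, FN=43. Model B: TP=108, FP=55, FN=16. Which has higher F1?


Model A: P=75/90=0.8333, R=75/118=0.6356, F1=2PR/(P+R)=2TP/(2TP+FP+FN)=150/208=0.7212
Model B: P=108/163=0.6626, R=108/124=0.871, F1=2PR/(P+R)=2TP/(2TP+FP+FN)=216/287=0.7526
0.7212 < 0.7526 → Model B

Model B


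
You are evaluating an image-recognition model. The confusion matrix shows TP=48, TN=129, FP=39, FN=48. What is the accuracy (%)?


Accuracy = (TP+TN)/(TP+TN+FP+FN)
= (48+129)/(264)
= 177/264 = 67.05%

67.05%


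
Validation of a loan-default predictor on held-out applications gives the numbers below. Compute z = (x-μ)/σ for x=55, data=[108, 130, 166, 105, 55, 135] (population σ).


μ = 116.5, σ = 34.0624
z = (55 - 116.5)/34.0624 = -1.8055

-1.8055


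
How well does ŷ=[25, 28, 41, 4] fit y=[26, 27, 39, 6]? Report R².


ȳ = 24.5
SS_res = Σ(y-ŷ)² = 10
SS_tot = Σ(y-ȳ)² = 561
R² = 1 - SS_res/SS_tot = 1 - 0.0178 = 0.9822

0.9822


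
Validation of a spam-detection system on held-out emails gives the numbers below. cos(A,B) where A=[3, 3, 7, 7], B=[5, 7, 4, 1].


A·B = 3·5 + 3·7 + 7·4 + 7·1 = 71
‖A‖ = √116 = 10.7703, ‖B‖ = √91 = 9.5394
cos = 71/(√116·√91) = 71/√10556 = 0.691

0.691


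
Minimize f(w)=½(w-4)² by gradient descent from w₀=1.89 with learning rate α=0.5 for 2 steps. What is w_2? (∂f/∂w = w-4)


step 1: grad = 1.89-4 = -2.11; w = 1.89 - 0.5·(-2.11) = 2.945
step 2: grad = 2.945-4 = -1.055; w = 2.945 - 0.5·(-1.055) = 3.4725

3.4725


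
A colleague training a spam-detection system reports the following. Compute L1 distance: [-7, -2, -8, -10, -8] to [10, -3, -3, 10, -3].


d = |-7-10| + |-2+ 3| + |-8+ 3| + |-10-10| + |-8+ 3|
  = 17 + 1 + 5 + 20 + 5
  = 48

48


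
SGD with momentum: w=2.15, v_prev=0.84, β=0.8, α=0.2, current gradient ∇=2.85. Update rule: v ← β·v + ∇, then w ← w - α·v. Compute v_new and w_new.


v_new = 0.8·0.84 + 2.85 = 0.672 + 2.85 = 3.522
w_new = 2.15 - 0.2·3.522 = 2.15 - 0.7044 = 1.4456

v_new=3.522, w_new=1.4456


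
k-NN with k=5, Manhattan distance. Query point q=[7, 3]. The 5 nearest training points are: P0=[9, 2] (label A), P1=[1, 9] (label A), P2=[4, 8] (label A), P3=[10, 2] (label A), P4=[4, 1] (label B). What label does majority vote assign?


d(q,P0) = 3  (label A)
d(q,P1) = 12  (label A)
d(q,P2) = 8  (label A)
d(q,P3) = 4  (label A)
d(q,P4) = 5  (label B)
Votes: A=4, B=1
Majority → A

A


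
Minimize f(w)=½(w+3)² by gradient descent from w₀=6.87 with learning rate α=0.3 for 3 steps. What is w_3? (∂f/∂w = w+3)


step 1: grad = 6.87+3 = 9.87; w = 6.87 - 0.3·(9.87) = 3.909
step 2: grad = 3.909+3 = 6.909; w = 3.909 - 0.3·(6.909) = 1.8363
step 3: grad = 1.8363+3 = 4.8363; w = 1.8363 - 0.3·(4.8363) = 0.38541

0.38541


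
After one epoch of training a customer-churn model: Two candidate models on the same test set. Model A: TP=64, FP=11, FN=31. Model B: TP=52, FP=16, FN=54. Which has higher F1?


Model A: P=64/75=0.8533, R=64/95=0.6737, F1=2PR/(P+R)=2TP/(2TP+FP+FN)=128/170=0.7529
Model B: P=52/68=0.7647, R=52/106=0.4906, F1=2PR/(P+R)=2TP/(2TP+FP+FN)=104/174=0.5977
0.7529 > 0.5977 → Model A

Model A


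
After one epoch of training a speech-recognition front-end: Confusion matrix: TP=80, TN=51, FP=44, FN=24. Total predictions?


Total = TP + TN + FP + FN
= 80 + 51 + 44 + 24
= 199
(Predicted positive: 124, predicted negative: 75)

199


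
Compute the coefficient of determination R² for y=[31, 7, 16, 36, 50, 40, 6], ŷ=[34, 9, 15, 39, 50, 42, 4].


ȳ = 26.5714
SS_res = Σ(y-ŷ)² = 31
SS_tot = Σ(y-ȳ)² = 1755.71
R² = 1 - SS_res/SS_tot = 1 - 0.0177 = 0.9823

0.9823


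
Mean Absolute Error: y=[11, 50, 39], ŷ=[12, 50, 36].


Absolute errors: |11-12|=1, |50-50|=0, |39-36|=3
Sum = 4
MAE = 4/3 = 4/3

4/3


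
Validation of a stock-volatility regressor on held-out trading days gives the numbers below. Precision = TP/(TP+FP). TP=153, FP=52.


Precision = TP/(TP+FP)
= 153/(153+52)
= 153/205 = 74.63%

74.63%


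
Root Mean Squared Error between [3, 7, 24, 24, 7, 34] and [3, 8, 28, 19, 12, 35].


MSE = 68/6 = 11.3333
RMSE = √(68/6) = 3.3665

3.3665


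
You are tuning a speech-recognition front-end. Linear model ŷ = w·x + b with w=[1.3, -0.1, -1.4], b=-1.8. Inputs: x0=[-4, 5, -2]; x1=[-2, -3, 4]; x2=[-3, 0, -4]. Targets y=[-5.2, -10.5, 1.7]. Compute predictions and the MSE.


ŷ0 = (1.3)·(-4) + (-0.1)·(5) + (-1.4)·(-2) - 1.8 = -4.7
ŷ1 = (1.3)·(-2) + (-0.1)·(-3) + (-1.4)·(4) - 1.8 = -9.7
ŷ2 = (1.3)·(-3) + (-0.1)·(0) + (-1.4)·(-4) - 1.8 = -0.1
errors² = [0.25, 0.64, 3.24]
MSE = 4.1300/3 = 1.3767

1.3767


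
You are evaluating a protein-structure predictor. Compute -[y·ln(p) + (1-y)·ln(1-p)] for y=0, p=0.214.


BCE = -[y·ln(p) + (1-y)·ln(1-p)]
= -0 - 1·ln(1-0.214)
= -ln(0.786) = 0.2408

0.2408


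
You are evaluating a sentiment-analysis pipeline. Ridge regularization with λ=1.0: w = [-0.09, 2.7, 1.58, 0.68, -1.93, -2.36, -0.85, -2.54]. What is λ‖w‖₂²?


‖w‖₂² = (-0.09)² + (2.7)² + (1.58)² + (0.68)² + (-1.93)² + (-2.36)² + (-0.85)² + (-2.54)²
     = 0.0081 + 7.29 + 2.4964 + 0.4624 + 3.7249 + 5.5696 + 0.7225 + 6.4516
     = 26.7255
λ·‖w‖₂² = 1.0·26.7255 = 26.7255

26.7255


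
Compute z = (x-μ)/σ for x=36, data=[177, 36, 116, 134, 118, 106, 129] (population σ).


μ = 116.5714, σ = 39.1256
z = (36 - 116.5714)/39.1256 = -2.0593

-2.0593


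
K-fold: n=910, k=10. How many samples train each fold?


Fold size = 910/10 = 91
Training per fold = 910 - 91 = 819

819


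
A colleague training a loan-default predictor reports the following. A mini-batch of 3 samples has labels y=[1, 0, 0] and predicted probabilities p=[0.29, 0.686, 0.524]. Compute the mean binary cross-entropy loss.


L[0] = -ln(0.29) = 1.2379
L[1] = -ln(1-0.686) = -ln(0.314) = 1.1584
L[2] = -ln(1-0.524) = -ln(0.476) = 0.7423
mean = (1.2379 + 1.1584 + 0.7423)/3 = 1.0462

1.0462


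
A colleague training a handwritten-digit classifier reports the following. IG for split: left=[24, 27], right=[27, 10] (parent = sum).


Parent = [51, 37], H_parent = 0.9817
H_left = 0.9975 (n=51), H_right = 0.8419 (n=37)
H_children = (51/88)·0.9975 + (37/88)·0.8419 = 0.9321
IG = 0.9817 - 0.9321 = 0.0496

0.0496


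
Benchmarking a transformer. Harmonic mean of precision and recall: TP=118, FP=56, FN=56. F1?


Precision = 118/174 = 0.6782
Recall = 118/174 = 0.6782
F1 = 2·P·R/(P+R) = 2·TP/(2·TP+FP+FN) = 236/(236+56+56) = 236/348 = 0.6782

0.6782


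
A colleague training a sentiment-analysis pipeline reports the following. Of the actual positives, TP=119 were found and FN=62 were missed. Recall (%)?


Recall = TP/(TP+FN)
= 119/(119+62)
= 119/181 = 65.75%

65.75%


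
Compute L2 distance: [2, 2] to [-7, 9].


d = √((2+ 7)² + (2-9)²)
  = √(81 + 49)
  = √130 = 11.4018

11.4018


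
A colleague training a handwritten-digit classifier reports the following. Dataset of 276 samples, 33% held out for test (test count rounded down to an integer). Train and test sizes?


Test = ⌊276·33/100⌋ = 91
Train = 276 - 91 = 185

Train: 185, Test: 91


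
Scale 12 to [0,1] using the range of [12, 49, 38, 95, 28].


min=12, max=95
(12-12)/(95-12) = 0/83 = 0.0

0.0


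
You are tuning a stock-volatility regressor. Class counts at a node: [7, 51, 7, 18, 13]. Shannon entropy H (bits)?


Probabilities: [7/96, 51/96, 7/96, 18/96, 13/96] ≈ [0.0729, 0.5312, 0.0729, 0.1875, 0.1354]
H = -((7/96)·log₂(7/96) + (51/96)·log₂(51/96) + (7/96)·log₂(7/96) + (18/96)·log₂(18/96) + (13/96)·log₂(13/96))
  = 1.8791 bits

1.8791 bits


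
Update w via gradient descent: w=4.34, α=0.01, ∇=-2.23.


w_new = w - α·∇
= 4.34 - 0.01·-2.23
= 4.34 + 0.0223
= 4.3623

4.3623


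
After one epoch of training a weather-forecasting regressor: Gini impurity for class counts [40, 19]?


Probabilities: [40/59, 19/59] ≈ [0.678, 0.322]
Σpᵢ² = (1600 + 361)/59² = 1961/3481
Gini = 1 - Σpᵢ² = 1 - 1961/3481 = 0.4367

0.4367


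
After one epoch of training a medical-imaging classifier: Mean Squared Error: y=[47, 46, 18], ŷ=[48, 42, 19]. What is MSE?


Squared errors: (47-48)²=1, (46-42)²=16, (18-19)²=1
Sum = 18
MSE = 18/3 = 6

6


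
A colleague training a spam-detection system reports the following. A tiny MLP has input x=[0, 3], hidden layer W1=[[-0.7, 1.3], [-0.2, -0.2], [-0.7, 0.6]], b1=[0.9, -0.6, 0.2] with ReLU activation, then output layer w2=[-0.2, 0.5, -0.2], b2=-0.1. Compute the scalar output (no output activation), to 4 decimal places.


z1[0] = (-0.7)·(0) + (1.3)·(3) + 0.9 = 4.8
z1[1] = (-0.2)·(0) + (-0.2)·(3) - 0.6 = -1.2
z1[2] = (-0.7)·(0) + (0.6)·(3) + 0.2 = 2.0
h = ReLU(z1) = [4.8, 0.0, 2.0]
output = (-0.2)·(4.8) + (0.5)·(0.0) + (-0.2)·(2.0) - 0.1 = -1.46

-1.46


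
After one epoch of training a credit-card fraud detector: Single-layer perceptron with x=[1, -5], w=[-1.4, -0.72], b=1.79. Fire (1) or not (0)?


z = (1)·(-1.4) + (-5)·(-0.72) + 1.79
  = 3.99
step(z) = 1 (z≥0)

1


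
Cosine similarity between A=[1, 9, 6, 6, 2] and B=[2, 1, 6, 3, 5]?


A·B = 1·2 + 9·1 + 6·6 + 6·3 + 2·5 = 75
‖A‖ = √158 = 12.5698, ‖B‖ = √75 = 8.6603
cos = 75/(√158·√75) = 75/√11850 = 0.689

0.689


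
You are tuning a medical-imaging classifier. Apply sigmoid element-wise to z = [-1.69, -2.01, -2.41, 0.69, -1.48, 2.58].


σ(-1.69) = 1/(1+e^1.69) = 0.1558
σ(-2.01) = 1/(1+e^2.01) = 0.1182
σ(-2.41) = 1/(1+e^2.41) = 0.0824
σ(0.69) = 1/(1+e^-0.69) = 0.666
σ(-1.48) = 1/(1+e^1.48) = 0.1854
σ(2.58) = 1/(1+e^-2.58) = 0.9296
result = [0.1558, 0.1182, 0.0824, 0.666, 0.1854, 0.9296]

[0.1558, 0.1182, 0.0824, 0.666, 0.1854, 0.9296]


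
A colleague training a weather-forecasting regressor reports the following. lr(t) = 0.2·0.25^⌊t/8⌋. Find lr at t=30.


n_drops = ⌊30/8⌋ = 3
lr = 0.2·0.25^3 = 0.2·0.015625 = 0.003125

0.003125


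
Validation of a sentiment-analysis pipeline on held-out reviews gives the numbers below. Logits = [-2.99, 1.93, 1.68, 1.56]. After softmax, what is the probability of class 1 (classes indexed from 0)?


Exponentials: e^-2.99=0.0503, e^1.93=6.8895, e^1.68=5.3656, e^1.56=4.7588
Sum = 17.0642
Softmax = [0.0029, 0.4037, 0.3144, 0.2789]
p[1] = 6.8895/17.0642 = 0.4037

0.4037


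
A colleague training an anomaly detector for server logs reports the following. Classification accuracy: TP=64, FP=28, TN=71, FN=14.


Accuracy = (TP+TN)/(TP+TN+FP+FN)
= (64+71)/(177)
= 135/177 = 76.27%

76.27%


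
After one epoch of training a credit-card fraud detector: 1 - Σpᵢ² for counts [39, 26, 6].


Probabilities: [39/71, 26/71, 6/71] ≈ [0.5493, 0.3662, 0.0845]
Σpᵢ² = (1521 + 676 + 36)/71² = 2233/5041
Gini = 1 - Σpᵢ² = 1 - 2233/5041 = 0.557

0.557


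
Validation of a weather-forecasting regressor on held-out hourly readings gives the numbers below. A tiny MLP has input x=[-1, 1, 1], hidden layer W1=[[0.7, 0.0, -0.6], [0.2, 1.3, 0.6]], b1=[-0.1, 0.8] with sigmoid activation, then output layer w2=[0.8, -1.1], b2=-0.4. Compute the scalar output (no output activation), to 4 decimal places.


z1[0] = (0.7)·(-1) + (0.0)·(1) + (-0.6)·(1) - 0.1 = -1.4
z1[1] = (0.2)·(-1) + (1.3)·(1) + (0.6)·(1) + 0.8 = 2.5
h = sigmoid(z1) = [0.1978, 0.9241]
output = (0.8)·(0.1978) + (-1.1)·(0.9241) - 0.4 = -1.2583

-1.2583


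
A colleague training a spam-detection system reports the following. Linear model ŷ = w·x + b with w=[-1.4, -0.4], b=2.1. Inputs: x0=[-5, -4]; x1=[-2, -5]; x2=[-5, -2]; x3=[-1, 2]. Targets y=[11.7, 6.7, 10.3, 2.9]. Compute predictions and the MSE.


ŷ0 = (-1.4)·(-5) + (-0.4)·(-4) + 2.1 = 10.7
ŷ1 = (-1.4)·(-2) + (-0.4)·(-5) + 2.1 = 6.9
ŷ2 = (-1.4)·(-5) + (-0.4)·(-2) + 2.1 = 9.9
ŷ3 = (-1.4)·(-1) + (-0.4)·(2) + 2.1 = 2.7
errors² = [1.0, 0.04, 0.16, 0.04]
MSE = 1.2400/4 = 0.31

0.31


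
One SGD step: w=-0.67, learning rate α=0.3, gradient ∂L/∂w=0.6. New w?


w_new = w - α·∇
= -0.67 - 0.3·0.6
= -0.67 - 0.18
= -0.85

-0.85


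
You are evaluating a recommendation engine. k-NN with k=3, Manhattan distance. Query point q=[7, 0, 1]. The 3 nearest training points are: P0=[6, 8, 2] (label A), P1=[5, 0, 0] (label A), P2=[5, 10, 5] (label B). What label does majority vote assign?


d(q,P0) = 10  (label A)
d(q,P1) = 3  (label A)
d(q,P2) = 16  (label B)
Votes: A=2, B=1
Majority → A

A


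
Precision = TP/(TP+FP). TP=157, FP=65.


Precision = TP/(TP+FP)
= 157/(157+65)
= 157/222 = 70.72%

70.72%


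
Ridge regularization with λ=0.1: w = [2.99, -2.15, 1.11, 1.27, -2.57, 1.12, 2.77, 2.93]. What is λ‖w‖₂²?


‖w‖₂² = (2.99)² + (-2.15)² + (1.11)² + (1.27)² + (-2.57)² + (1.12)² + (2.77)² + (2.93)²
     = 8.9401 + 4.6225 + 1.2321 + 1.6129 + 6.6049 + 1.2544 + 7.6729 + 8.5849
     = 40.5247
λ·‖w‖₂² = 0.1·40.5247 = 4.05247

4.05247


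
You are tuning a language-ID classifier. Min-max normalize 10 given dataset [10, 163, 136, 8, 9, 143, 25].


min=8, max=163
(10-8)/(163-8) = 2/155 = 0.0129

0.0129


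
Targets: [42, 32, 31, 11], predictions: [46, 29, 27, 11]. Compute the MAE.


Absolute errors: |42-46|=4, |32-29|=3, |31-27|=4, |11-11|=0
Sum = 11
MAE = 11/4 = 11/4

11/4


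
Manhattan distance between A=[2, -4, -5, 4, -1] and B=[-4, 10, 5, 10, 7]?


d = |2+ 4| + |-4-10| + |-5-5| + |4-10| + |-1-7|
  = 6 + 14 + 10 + 6 + 8
  = 44

44


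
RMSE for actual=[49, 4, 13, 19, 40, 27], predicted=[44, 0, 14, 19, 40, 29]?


MSE = 46/6 = 7.6667
RMSE = √(46/6) = 2.7689

2.7689


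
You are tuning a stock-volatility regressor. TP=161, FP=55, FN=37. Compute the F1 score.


Precision = 161/216 = 0.7454
Recall = 161/198 = 0.8131
F1 = 2·P·R/(P+R) = 2·TP/(2·TP+FP+FN) = 322/(322+55+37) = 322/414 = 0.7778

0.7778


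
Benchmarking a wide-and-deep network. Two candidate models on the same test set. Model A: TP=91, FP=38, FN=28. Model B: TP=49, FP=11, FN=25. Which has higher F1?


Model A: P=91/129=0.7054, R=91/119=0.7647, F1=2PR/(P+R)=2TP/(2TP+FP+FN)=182/248=0.7339
Model B: P=49/60=0.8167, R=49/74=0.6622, F1=2PR/(P+R)=2TP/(2TP+FP+FN)=98/134=0.7313
0.7339 > 0.7313 → Model A

Model A


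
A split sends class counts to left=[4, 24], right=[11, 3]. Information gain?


Parent = [15, 27], H_parent = 0.9403
H_left = 0.5917 (n=28), H_right = 0.7496 (n=14)
H_children = (28/42)·0.5917 + (14/42)·0.7496 = 0.6443
IG = 0.9403 - 0.6443 = 0.296

0.296


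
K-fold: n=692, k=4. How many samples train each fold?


Fold size = 692/4 = 173
Training per fold = 692 - 173 = 519

519


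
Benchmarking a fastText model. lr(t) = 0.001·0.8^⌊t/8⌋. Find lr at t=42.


n_drops = ⌊42/8⌋ = 5
lr = 0.001·0.8^5 = 0.001·0.32768 = 0.00032768

0.00032768


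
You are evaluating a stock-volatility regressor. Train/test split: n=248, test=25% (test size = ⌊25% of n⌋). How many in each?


Test = ⌊248·25/100⌋ = 62
Train = 248 - 62 = 186

Train: 186, Test: 62


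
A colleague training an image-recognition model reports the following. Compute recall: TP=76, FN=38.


Recall = TP/(TP+FN)
= 76/(76+38)
= 76/114 = 66.67%

66.67%


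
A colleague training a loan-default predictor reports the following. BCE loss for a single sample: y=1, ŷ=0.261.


BCE = -[y·ln(p) + (1-y)·ln(1-p)]
= -1·ln(0.261) - 0
= -ln(0.261) = 1.3432

1.3432


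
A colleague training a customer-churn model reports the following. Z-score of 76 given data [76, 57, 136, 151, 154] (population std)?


μ = 114.8, σ = 40.3554
z = (76 - 114.8)/40.3554 = -0.9615

-0.9615


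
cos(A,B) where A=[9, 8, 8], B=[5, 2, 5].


A·B = 9·5 + 8·2 + 8·5 = 101
‖A‖ = √209 = 14.4568, ‖B‖ = √54 = 7.3485
cos = 101/(√209·√54) = 101/√11286 = 0.9507

0.9507


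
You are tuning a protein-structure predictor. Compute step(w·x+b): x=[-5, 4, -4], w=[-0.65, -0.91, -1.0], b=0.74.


z = (-5)·(-0.65) + (4)·(-0.91) + (-4)·(-1.0) + 0.74
  = 4.35
step(z) = 1 (z≥0)

1


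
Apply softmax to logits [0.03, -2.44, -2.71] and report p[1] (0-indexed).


Exponentials: e^0.03=1.0305, e^-2.44=0.0872, e^-2.71=0.0665
Sum = 1.1842
Softmax = [0.8702, 0.0736, 0.0562]
p[1] = 0.0872/1.1842 = 0.0736

0.0736
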